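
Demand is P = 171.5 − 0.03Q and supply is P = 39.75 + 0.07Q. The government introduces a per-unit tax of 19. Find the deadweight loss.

Competitive equilibrium: 171.5 − 0.03Q = 39.75 + 0.07Q → Q* = 1317.5, P* = 131.975.
With the tax, the buyer price exceeds the seller price by 19: (171.5 − 0.03Q) − (39.75 + 0.07Q) = 19 → Q' = 1127.5.
ΔQ = 1317.5 − 1127.5 = 190; the wedge equals the tax, 19.
DWL = ½ × 190 × 19 = 1805.

1805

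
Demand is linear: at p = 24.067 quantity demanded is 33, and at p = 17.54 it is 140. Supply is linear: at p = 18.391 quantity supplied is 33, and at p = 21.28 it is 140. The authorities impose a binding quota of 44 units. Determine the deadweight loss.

125.939

Demand slope = (17.54 − 24.067)/(140 − 33) = −0.061, so p = 26.08 − 0.061q.
Supply slope = (21.28 − 18.391)/(140 − 33) = 0.027, so p = 17.5 + 0.027q.
Competitive equilibrium: 26.08 − 0.061q = 17.5 + 0.027q → q* = 97.5, p* = 20.1325.
At q = 44: demand price = 26.08 − 0.061·44 = 23.396; supply price = 17.5 + 0.027·44 = 18.688.
Δq = 97.5 − 44 = 53.5; wedge = 23.396 − 18.688 = 4.708.
The triangle = ½ × 53.5 × 4.708 = 125.939.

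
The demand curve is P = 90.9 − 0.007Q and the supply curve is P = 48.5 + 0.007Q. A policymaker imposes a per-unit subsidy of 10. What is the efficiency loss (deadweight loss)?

3571.43

Competitive equilibrium: 90.9 − 0.007Q = 48.5 + 0.007Q → Q* = 3028.5714, P* = 69.7.
The subsidy lowers effective supply by 10: P = 38.5 + 0.007Q.
New quantity: 90.9 − 0.007Q = 38.5 + 0.007Q → Q' = 3742.8571.
Overproduction ΔQ = 3742.8571 − 3028.5714 = 714.2857; wedge = subsidy = 10.
Welfare loss = ½ × 714.2857 × 10 = 3571.43.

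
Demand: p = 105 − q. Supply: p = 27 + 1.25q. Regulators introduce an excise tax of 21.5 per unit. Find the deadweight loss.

102.72

Competitive equilibrium: 105 − q = 27 + 1.25q → q* = 34.6667, p* = 70.3333.
With the tax, the buyer price exceeds the seller price by 21.5: (105 − q) − (27 + 1.25q) = 21.5 → q' = 25.1111.
Δq = 34.6667 − 25.1111 = 9.5556; the wedge equals the tax, 21.5.
The triangle = ½ × 9.5556 × 21.5 = 102.72.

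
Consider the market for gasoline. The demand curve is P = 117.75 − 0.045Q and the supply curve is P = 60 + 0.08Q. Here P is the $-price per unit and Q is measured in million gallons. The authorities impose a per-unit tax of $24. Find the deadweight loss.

Competitive equilibrium: 117.75 − 0.045Q = 60 + 0.08Q → Q* = 462, P* = 96.96.
With the tax, the buyer price exceeds the seller price by 24: (117.75 − 0.045Q) − (60 + 0.08Q) = 24 → Q' = 270.
ΔQ = 462 − 270 = 192; the wedge equals the tax, 24.
DWL = ½ × 192 × 24 = $2304 million.

$2304 million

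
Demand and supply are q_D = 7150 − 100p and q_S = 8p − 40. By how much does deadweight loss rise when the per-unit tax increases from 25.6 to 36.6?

In inverse form: demand p = 71.5 − 0.01q, supply p = 5 + 0.125q.
Competitive equilibrium: 71.5 − 0.01q = 5 + 0.125q → q* = 492.5926, p* = 66.5741.
For a per-unit tax t: Δq = t/0.135, so DWL = ½·t·(t/0.135) = t²/0.27.
At t = 25.6: DWL = 2427.259. At t = 36.6: DWL = 4961.333.
Increase = 4961.333 − 2427.259 = 2534.07.

2534.07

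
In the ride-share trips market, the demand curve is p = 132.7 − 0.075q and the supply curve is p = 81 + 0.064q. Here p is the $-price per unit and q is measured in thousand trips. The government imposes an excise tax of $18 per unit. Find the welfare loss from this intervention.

Competitive equilibrium: 132.7 − 0.075q = 81 + 0.064q → q* = 371.9424, p* = 104.8043.
With the tax, the buyer price exceeds the seller price by 18: (132.7 − 0.075q) − (81 + 0.064q) = 18 → q' = 242.446.
Δq = 371.9424 − 242.446 = 129.4964; the wedge equals the tax, 18.
The triangle = ½ × 129.4964 × 18 = $1165.47 thousand.

$1165.47 thousand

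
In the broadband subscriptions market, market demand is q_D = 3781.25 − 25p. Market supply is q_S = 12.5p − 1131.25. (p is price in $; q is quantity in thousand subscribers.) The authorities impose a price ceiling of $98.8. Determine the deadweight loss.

In inverse form: demand p = 151.25 − 0.04q, supply p = 90.5 + 0.08q.
Competitive equilibrium: 151.25 − 0.04q = 90.5 + 0.08q → q* = 506.25, p* = 131.
At the ceiling p = 98.8, quantity supplied = (98.8 − 90.5)/0.08 = 103.75.
Willingness to pay at q' = 103.75: 151.25 − 0.04·103.75 = 147.1.
Δq = 506.25 − 103.75 = 402.5; wedge = 147.1 − 98.8 = 48.3.
Deadweight loss = ½ × 402.5 × 48.3 = $9720.375 thousand.

$9720.375 thousand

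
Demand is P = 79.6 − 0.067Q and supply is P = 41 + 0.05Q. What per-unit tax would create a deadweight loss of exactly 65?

Competitive equilibrium: 79.6 − 0.067Q = 41 + 0.05Q → Q* = 329.9145, P* = 57.4957.
A tax t gives ΔQ = t/0.117 and wedge t, so DWL = t²/0.234.
t²/0.234 = 65 → t² = 15.21 → t = 3.9.

3.9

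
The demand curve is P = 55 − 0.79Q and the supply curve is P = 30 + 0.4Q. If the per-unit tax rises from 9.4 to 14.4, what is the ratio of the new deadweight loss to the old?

2.347

Competitive equilibrium: 55 − 0.79Q = 30 + 0.4Q → Q* = 21.0084, P* = 38.4034.
For a per-unit tax t: ΔQ = t/1.19, so DWL = ½·t·(t/1.19) = t²/2.38.
At t = 9.4: DWL = 37.126. At t = 14.4: DWL = 87.126.
Ratio = (14.4/9.4)² = 2.347.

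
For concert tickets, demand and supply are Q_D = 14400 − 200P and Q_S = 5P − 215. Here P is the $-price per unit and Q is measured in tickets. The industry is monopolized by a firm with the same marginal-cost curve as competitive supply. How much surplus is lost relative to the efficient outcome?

In inverse form: demand P = 72 − 0.005Q, supply P = 43 + 0.2Q.
Competitive equilibrium: 72 − 0.005Q = 43 + 0.2Q → Q* = 141.4634, P* = 71.2927.
Marginal revenue: MR = 72 − 0.01Q. Set MR = MC: 72 − 0.01Q = 43 + 0.2Q → Q_m = 138.0952.
Price P_m = 72 − 0.005·138.0952 = 71.3095; MC(Q_m) = 43 + 0.2·138.0952 = 70.619.
Competitive Q* = 141.4634, so ΔQ = 3.3682; wedge = 71.3095 − 70.619 = 0.6905.
Welfare loss = ½ × 3.3682 × 0.6905 = $1.16.

$1.16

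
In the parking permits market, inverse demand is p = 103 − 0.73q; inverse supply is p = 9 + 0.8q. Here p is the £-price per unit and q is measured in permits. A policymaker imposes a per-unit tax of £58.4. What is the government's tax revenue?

Competitive equilibrium: 103 − 0.73q = 9 + 0.8q → q* = 61.4379, p* = 58.1503.
With the tax, the buyer price exceeds the seller price by 58.4: (103 − 0.73q) − (9 + 0.8q) = 58.4 → q' = 23.268.
Tax revenue = 58.4 × 23.268 = £1358.85.

£1358.85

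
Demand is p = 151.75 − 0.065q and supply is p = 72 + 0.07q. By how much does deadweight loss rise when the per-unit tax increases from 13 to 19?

711.11

Competitive equilibrium: 151.75 − 0.065q = 72 + 0.07q → q* = 590.7407, p* = 113.3519.
For a per-unit tax t: Δq = t/0.135, so DWL = ½·t·(t/0.135) = t²/0.27.
At t = 13: DWL = 625.926. At t = 19: DWL = 1337.037.
Increase = 1337.037 − 625.926 = 711.11.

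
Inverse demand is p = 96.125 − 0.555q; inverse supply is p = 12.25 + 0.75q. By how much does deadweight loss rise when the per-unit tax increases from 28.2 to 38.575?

265.44

Competitive equilibrium: 96.125 − 0.555q = 12.25 + 0.75q → q* = 64.272, p* = 60.454.
For a per-unit tax t: Δq = t/1.305, so DWL = ½·t·(t/1.305) = t²/2.61.
At t = 28.2: DWL = 304.69. At t = 38.575: DWL = 570.127.
Increase = 570.127 − 304.69 = 265.44.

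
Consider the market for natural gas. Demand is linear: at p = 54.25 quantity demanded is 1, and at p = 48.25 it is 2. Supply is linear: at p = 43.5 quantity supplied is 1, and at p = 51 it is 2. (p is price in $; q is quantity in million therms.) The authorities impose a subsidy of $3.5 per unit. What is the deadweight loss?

$0.45 million

Demand slope = (48.25 − 54.25)/(2 − 1) = −6, so p = 60.25 − 6q.
Supply slope = (51 − 43.5)/(2 − 1) = 7.5, so p = 36 + 7.5q.
Competitive equilibrium: 60.25 − 6q = 36 + 7.5q → q* = 1.7963, p* = 49.4722.
The subsidy lowers effective supply by 3.5: p = 32.5 + 7.5q.
New quantity: 60.25 − 6q = 32.5 + 7.5q → q' = 2.0556.
Overproduction Δq = 2.0556 − 1.7963 = 0.2593; wedge = subsidy = 3.5.
Deadweight loss = ½ × 0.2593 × 3.5 = $0.45 million.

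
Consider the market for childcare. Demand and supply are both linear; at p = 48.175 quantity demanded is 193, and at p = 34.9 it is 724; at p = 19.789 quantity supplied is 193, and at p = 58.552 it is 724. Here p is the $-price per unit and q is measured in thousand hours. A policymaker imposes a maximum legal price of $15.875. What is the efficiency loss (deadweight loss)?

Demand slope = (34.9 − 48.175)/(724 − 193) = −0.025, so p = 53 − 0.025q.
Supply slope = (58.552 − 19.789)/(724 − 193) = 0.073, so p = 5.7 + 0.073q.
Competitive equilibrium: 53 − 0.025q = 5.7 + 0.073q → q* = 482.6531, p* = 40.9337.
At the ceiling p = 15.875, quantity supplied = (15.875 − 5.7)/0.073 = 139.3836.
Willingness to pay at q' = 139.3836: 53 − 0.025·139.3836 = 49.5154.
Δq = 482.6531 − 139.3836 = 343.2695; wedge = 49.5154 − 15.875 = 33.6404.
DWL = ½ × 343.2695 × 33.6404 = $5773.86 thousand.

$5773.86 thousand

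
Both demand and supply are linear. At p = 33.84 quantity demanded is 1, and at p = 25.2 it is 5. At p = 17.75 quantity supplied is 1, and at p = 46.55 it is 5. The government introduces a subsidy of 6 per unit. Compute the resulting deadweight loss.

Demand slope = (25.2 − 33.84)/(5 − 1) = −2.16, so p = 36 − 2.16q.
Supply slope = (46.55 − 17.75)/(5 − 1) = 7.2, so p = 10.55 + 7.2q.
Competitive equilibrium: 36 − 2.16q = 10.55 + 7.2q → q* = 2.719, p* = 30.1269.
The subsidy lowers effective supply by 6: p = 4.55 + 7.2q.
New quantity: 36 − 2.16q = 4.55 + 7.2q → q' = 3.36.
Overproduction Δq = 3.36 − 2.719 = 0.641; wedge = subsidy = 6.
Deadweight loss = ½ × 0.641 × 6 = 1.92.

1.92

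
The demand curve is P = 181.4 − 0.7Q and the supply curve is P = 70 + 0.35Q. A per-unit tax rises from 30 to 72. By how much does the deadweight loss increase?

2040

Competitive equilibrium: 181.4 − 0.7Q = 70 + 0.35Q → Q* = 106.0952, P* = 107.1333.
For a per-unit tax t: ΔQ = t/1.05, so DWL = ½·t·(t/1.05) = t²/2.1.
At t = 30: DWL = 428.571. At t = 72: DWL = 2468.571.
Increase = 2468.571 − 428.571 = 2040.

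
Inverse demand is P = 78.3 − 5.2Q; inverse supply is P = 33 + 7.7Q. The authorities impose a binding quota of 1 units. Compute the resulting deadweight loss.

40.69

Competitive equilibrium: 78.3 − 5.2Q = 33 + 7.7Q → Q* = 3.5116, P* = 60.0395.
At Q = 1: demand price = 78.3 − 5.2·1 = 73.1; supply price = 33 + 7.7·1 = 40.7.
ΔQ = 3.5116 − 1 = 2.5116; wedge = 73.1 − 40.7 = 32.4.
DWL = ½ × 2.5116 × 32.4 = 40.69.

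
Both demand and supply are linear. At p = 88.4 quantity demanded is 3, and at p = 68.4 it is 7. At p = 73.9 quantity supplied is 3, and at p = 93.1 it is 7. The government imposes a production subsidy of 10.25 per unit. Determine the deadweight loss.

Demand slope = (68.4 − 88.4)/(7 − 3) = −5, so p = 103.4 − 5q.
Supply slope = (93.1 − 73.9)/(7 − 3) = 4.8, so p = 59.5 + 4.8q.
Competitive equilibrium: 103.4 − 5q = 59.5 + 4.8q → q* = 4.4796, p* = 81.002.
The subsidy lowers effective supply by 10.25: p = 49.25 + 4.8q.
New quantity: 103.4 − 5q = 49.25 + 4.8q → q' = 5.5255.
Overproduction Δq = 5.5255 − 4.4796 = 1.0459; wedge = subsidy = 10.25.
The triangle = ½ × 1.0459 × 10.25 = 5.36.

5.36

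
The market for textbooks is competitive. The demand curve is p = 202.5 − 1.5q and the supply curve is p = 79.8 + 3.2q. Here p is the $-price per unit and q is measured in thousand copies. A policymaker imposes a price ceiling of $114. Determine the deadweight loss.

$558.69 thousand

Competitive equilibrium: 202.5 − 1.5q = 79.8 + 3.2q → q* = 26.1064, p* = 163.3404.
At the ceiling p = 114, quantity supplied = (114 − 79.8)/3.2 = 10.6875.
Willingness to pay at q' = 10.6875: 202.5 − 1.5·10.6875 = 186.4688.
Δq = 26.1064 − 10.6875 = 15.4189; wedge = 186.4688 − 114 = 72.4688.
Deadweight loss = ½ × 15.4189 × 72.4688 = $558.69 thousand.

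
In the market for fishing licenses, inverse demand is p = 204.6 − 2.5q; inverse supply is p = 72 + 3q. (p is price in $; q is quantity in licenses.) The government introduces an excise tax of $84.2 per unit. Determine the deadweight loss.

Competitive equilibrium: 204.6 − 2.5q = 72 + 3q → q* = 24.1091, p* = 144.3273.
With the tax, the buyer price exceeds the seller price by 84.2: (204.6 − 2.5q) − (72 + 3q) = 84.2 → q' = 8.8.
Δq = 24.1091 − 8.8 = 15.3091; the wedge equals the tax, 84.2.
DWL = ½ × 15.3091 × 84.2 = $644.51.

$644.51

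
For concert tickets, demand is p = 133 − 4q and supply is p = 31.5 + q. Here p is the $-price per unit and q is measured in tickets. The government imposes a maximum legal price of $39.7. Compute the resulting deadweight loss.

Competitive equilibrium: 133 − 4q = 31.5 + q → q* = 20.3, p* = 51.8.
At the ceiling p = 39.7, quantity supplied = (39.7 − 31.5)/1 = 8.2.
Willingness to pay at q' = 8.2: 133 − 4·8.2 = 100.2.
Δq = 20.3 − 8.2 = 12.1; wedge = 100.2 − 39.7 = 60.5.
DWL = ½ × 12.1 × 60.5 = $366.025.

$366.025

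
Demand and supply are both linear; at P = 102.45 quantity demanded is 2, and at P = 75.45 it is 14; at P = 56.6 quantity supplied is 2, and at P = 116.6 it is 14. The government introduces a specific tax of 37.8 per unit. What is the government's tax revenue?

117.57

Demand slope = (75.45 − 102.45)/(14 − 2) = −2.25, so P = 106.95 − 2.25Q.
Supply slope = (116.6 − 56.6)/(14 − 2) = 5, so P = 46.6 + 5Q.
Competitive equilibrium: 106.95 − 2.25Q = 46.6 + 5Q → Q* = 8.3241, P* = 88.2207.
With the tax, the buyer price exceeds the seller price by 37.8: (106.95 − 2.25Q) − (46.6 + 5Q) = 37.8 → Q' = 3.1103.
Tax revenue = 37.8 × 3.1103 = 117.57.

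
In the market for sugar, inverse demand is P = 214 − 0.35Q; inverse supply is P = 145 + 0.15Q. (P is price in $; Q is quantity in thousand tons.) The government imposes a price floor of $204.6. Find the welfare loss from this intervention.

$3088.18 thousand

Competitive equilibrium: 214 − 0.35Q = 145 + 0.15Q → Q* = 138, P* = 165.7.
At the floor P = 204.6, quantity demanded = (214 − 204.6)/0.35 = 26.8571.
Sellers' marginal cost at Q' = 26.8571: 145 + 0.15·26.8571 = 149.0286.
ΔQ = 138 − 26.8571 = 111.1429; wedge = 204.6 − 149.0286 = 55.5714.
Deadweight loss = ½ × 111.1429 × 55.5714 = $3088.18 thousand.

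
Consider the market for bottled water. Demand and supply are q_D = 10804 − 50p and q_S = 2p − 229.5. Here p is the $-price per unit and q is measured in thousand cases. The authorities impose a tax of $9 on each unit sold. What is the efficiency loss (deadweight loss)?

In inverse form: demand p = 216.08 − 0.02q, supply p = 114.75 + 0.5q.
Competitive equilibrium: 216.08 − 0.02q = 114.75 + 0.5q → q* = 194.8654, p* = 212.1827.
With the tax, the buyer price exceeds the seller price by 9: (216.08 − 0.02q) − (114.75 + 0.5q) = 9 → q' = 177.5577.
Δq = 194.8654 − 177.5577 = 17.3077; the wedge equals the tax, 9.
DWL = ½ × 17.3077 × 9 = $77.88 thousand.

$77.88 thousand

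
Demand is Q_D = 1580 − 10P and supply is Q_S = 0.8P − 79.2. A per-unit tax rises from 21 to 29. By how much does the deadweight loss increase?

148.15

In inverse form: demand P = 158 − 0.1Q, supply P = 99 + 1.25Q.
Competitive equilibrium: 158 − 0.1Q = 99 + 1.25Q → Q* = 43.7037, P* = 153.6296.
For a per-unit tax t: ΔQ = t/1.35, so DWL = ½·t·(t/1.35) = t²/2.7.
At t = 21: DWL = 163.333. At t = 29: DWL = 311.481.
Increase = 311.481 − 163.333 = 148.15.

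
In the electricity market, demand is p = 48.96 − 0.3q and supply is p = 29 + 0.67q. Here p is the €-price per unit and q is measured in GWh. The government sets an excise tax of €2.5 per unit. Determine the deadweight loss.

Competitive equilibrium: 48.96 − 0.3q = 29 + 0.67q → q* = 20.5773, p* = 42.7868.
With the tax, the buyer price exceeds the seller price by 2.5: (48.96 − 0.3q) − (29 + 0.67q) = 2.5 → q' = 18.
Δq = 20.5773 − 18 = 2.5773; the wedge equals the tax, 2.5.
The triangle = ½ × 2.5773 × 2.5 = €3.22.

€3.22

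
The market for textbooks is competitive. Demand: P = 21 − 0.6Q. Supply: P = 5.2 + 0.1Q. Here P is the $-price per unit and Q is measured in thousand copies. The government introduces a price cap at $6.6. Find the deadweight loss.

$25.71 thousand

Competitive equilibrium: 21 − 0.6Q = 5.2 + 0.1Q → Q* = 22.5714, P* = 7.4571.
At the ceiling P = 6.6, quantity supplied = (6.6 − 5.2)/0.1 = 14.
Willingness to pay at Q' = 14: 21 − 0.6·14 = 12.6.
ΔQ = 22.5714 − 14 = 8.5714; wedge = 12.6 − 6.6 = 6.
Welfare loss = ½ × 8.5714 × 6 = $25.71 thousand.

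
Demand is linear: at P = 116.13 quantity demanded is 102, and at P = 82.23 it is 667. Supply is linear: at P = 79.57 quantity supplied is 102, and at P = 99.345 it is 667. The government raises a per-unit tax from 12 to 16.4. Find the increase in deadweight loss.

Demand slope = (82.23 − 116.13)/(667 − 102) = −0.06, so P = 122.25 − 0.06Q.
Supply slope = (99.345 − 79.57)/(667 − 102) = 0.035, so P = 76 + 0.035Q.
Competitive equilibrium: 122.25 − 0.06Q = 76 + 0.035Q → Q* = 486.8421, P* = 93.0395.
For a per-unit tax t: ΔQ = t/0.095, so DWL = ½·t·(t/0.095) = t²/0.19.
At t = 12: DWL = 757.895. At t = 16.4: DWL = 1415.579.
Increase = 1415.579 − 757.895 = 657.68.

657.68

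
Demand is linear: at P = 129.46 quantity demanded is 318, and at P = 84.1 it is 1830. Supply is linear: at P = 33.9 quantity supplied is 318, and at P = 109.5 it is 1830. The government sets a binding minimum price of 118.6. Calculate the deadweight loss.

27722.25

Demand slope = (84.1 − 129.46)/(1830 − 318) = −0.03, so P = 139 − 0.03Q.
Supply slope = (109.5 − 33.9)/(1830 − 318) = 0.05, so P = 18 + 0.05Q.
Competitive equilibrium: 139 − 0.03Q = 18 + 0.05Q → Q* = 1512.5, P* = 93.625.
At the floor P = 118.6, quantity demanded = (139 − 118.6)/0.03 = 680.
Sellers' marginal cost at Q' = 680: 18 + 0.05·680 = 52.
ΔQ = 1512.5 − 680 = 832.5; wedge = 118.6 − 52 = 66.6.
Welfare loss = ½ × 832.5 × 66.6 = 27722.25.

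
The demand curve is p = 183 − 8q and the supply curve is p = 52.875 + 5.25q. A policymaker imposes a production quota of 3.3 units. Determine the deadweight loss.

Competitive equilibrium: 183 − 8q = 52.875 + 5.25q → q* = 9.8208, p* = 104.434.
At q = 3.3: demand price = 183 − 8·3.3 = 156.6; supply price = 52.875 + 5.25·3.3 = 70.2.
Δq = 9.8208 − 3.3 = 6.5208; wedge = 156.6 − 70.2 = 86.4.
The triangle = ½ × 6.5208 × 86.4 = 281.70.

281.70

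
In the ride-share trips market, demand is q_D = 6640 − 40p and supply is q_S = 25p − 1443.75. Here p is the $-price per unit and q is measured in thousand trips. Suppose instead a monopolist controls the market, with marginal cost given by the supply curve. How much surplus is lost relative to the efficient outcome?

$6955.17 thousand

In inverse form: demand p = 166 − 0.025q, supply p = 57.75 + 0.04q.
Competitive equilibrium: 166 − 0.025q = 57.75 + 0.04q → q* = 1665.38462, p* = 124.36538.
Marginal revenue: MR = 166 − 0.05q. Set MR = MC: 166 − 0.05q = 57.75 + 0.04q → q_m = 1202.77778.
Price p_m = 166 − 0.025·1202.77778 = 135.93056; MC(q_m) = 57.75 + 0.04·1202.77778 = 105.86111.
Competitive q* = 1665.38462, so Δq = 462.60684; wedge = 135.93056 − 105.86111 = 30.06945.
DWL = ½ × 462.60684 × 30.06945 = $6955.17 thousand.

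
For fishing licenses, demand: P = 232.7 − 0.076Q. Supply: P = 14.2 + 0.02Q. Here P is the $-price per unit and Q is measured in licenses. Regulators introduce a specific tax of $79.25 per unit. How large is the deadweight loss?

$32711.26

Competitive equilibrium: 232.7 − 0.076Q = 14.2 + 0.02Q → Q* = 2276.04167, P* = 59.72083.
With the tax, the buyer price exceeds the seller price by 79.25: (232.7 − 0.076Q) − (14.2 + 0.02Q) = 79.25 → Q' = 1450.52083.
ΔQ = 2276.04167 − 1450.52083 = 825.52084; the wedge equals the tax, 79.25.
The triangle = ½ × 825.52084 × 79.25 = $32711.26.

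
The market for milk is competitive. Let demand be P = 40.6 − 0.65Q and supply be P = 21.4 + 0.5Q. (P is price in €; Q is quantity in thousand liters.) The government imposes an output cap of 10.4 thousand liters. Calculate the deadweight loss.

€22.79 thousand

Competitive equilibrium: 40.6 − 0.65Q = 21.4 + 0.5Q → Q* = 16.6957, P* = 29.7478.
At Q = 10.4: demand price = 40.6 − 0.65·10.4 = 33.84; supply price = 21.4 + 0.5·10.4 = 26.6.
ΔQ = 16.6957 − 10.4 = 6.2957; wedge = 33.84 − 26.6 = 7.24.
Deadweight loss = ½ × 6.2957 × 7.24 = €22.79 thousand.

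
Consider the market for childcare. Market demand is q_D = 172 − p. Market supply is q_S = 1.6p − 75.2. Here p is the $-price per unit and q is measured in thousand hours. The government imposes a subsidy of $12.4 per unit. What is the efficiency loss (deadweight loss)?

$47.31 thousand

In inverse form: demand p = 172 − q, supply p = 47 + 0.625q.
Competitive equilibrium: 172 − q = 47 + 0.625q → q* = 76.9231, p* = 95.0769.
The subsidy lowers effective supply by 12.4: p = 34.6 + 0.625q.
New quantity: 172 − q = 34.6 + 0.625q → q' = 84.5538.
Overproduction Δq = 84.5538 − 76.9231 = 7.6307; wedge = subsidy = 12.4.
Deadweight loss = ½ × 7.6307 × 12.4 = $47.31 thousand.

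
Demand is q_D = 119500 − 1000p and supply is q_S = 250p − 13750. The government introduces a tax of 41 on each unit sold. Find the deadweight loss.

168100

In inverse form: demand p = 119.5 − 0.001q, supply p = 55 + 0.004q.
Competitive equilibrium: 119.5 − 0.001q = 55 + 0.004q → q* = 12900, p* = 106.6.
With the tax, the buyer price exceeds the seller price by 41: (119.5 − 0.001q) − (55 + 0.004q) = 41 → q' = 4700.
Δq = 12900 − 4700 = 8200; the wedge equals the tax, 41.
DWL = ½ × 8200 × 41 = 168100.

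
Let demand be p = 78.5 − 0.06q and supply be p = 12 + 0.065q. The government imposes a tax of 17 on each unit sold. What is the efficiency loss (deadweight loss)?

Competitive equilibrium: 78.5 − 0.06q = 12 + 0.065q → q* = 532, p* = 46.58.
With the tax, the buyer price exceeds the seller price by 17: (78.5 − 0.06q) − (12 + 0.065q) = 17 → q' = 396.
Δq = 532 − 396 = 136; the wedge equals the tax, 17.
Deadweight loss = ½ × 136 × 17 = 1156.

1156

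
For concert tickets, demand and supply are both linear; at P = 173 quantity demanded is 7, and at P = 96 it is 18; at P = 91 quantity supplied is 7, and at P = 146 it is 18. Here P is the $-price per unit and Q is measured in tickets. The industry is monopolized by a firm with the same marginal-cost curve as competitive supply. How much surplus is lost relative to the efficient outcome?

$155.85

Demand slope = (96 − 173)/(18 − 7) = −7, so P = 222 − 7Q.
Supply slope = (146 − 91)/(18 − 7) = 5, so P = 56 + 5Q.
Competitive equilibrium: 222 − 7Q = 56 + 5Q → Q* = 13.8333, P* = 125.1667.
Marginal revenue: MR = 222 − 14Q. Set MR = MC: 222 − 14Q = 56 + 5Q → Q_m = 8.7368.
Price P_m = 222 − 7·8.7368 = 160.8424; MC(Q_m) = 56 + 5·8.7368 = 99.684.
Competitive Q* = 13.8333, so ΔQ = 5.0965; wedge = 160.8424 − 99.684 = 61.1584.
DWL = ½ × 5.0965 × 61.1584 = $155.85.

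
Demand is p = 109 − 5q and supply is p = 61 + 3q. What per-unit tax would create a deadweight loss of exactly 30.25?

Competitive equilibrium: 109 − 5q = 61 + 3q → q* = 6, p* = 79.
A tax t gives Δq = t/8 and wedge t, so DWL = t²/16.
t²/16 = 30.25 → t² = 484 → t = 22.

22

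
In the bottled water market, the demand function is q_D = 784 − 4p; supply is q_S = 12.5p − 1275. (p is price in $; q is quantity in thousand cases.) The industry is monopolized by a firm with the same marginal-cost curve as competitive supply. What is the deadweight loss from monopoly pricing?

In inverse form: demand p = 196 − 0.25q, supply p = 102 + 0.08q.
Competitive equilibrium: 196 − 0.25q = 102 + 0.08q → q* = 284.84848, p* = 124.78788.
Marginal revenue: MR = 196 − 0.5q. Set MR = MC: 196 − 0.5q = 102 + 0.08q → q_m = 162.06897.
Price p_m = 196 − 0.25·162.06897 = 155.48276; MC(q_m) = 102 + 0.08·162.06897 = 114.96552.
Competitive q* = 284.84848, so Δq = 122.77951; wedge = 155.48276 − 114.96552 = 40.51724.
Deadweight loss = ½ × 122.77951 × 40.51724 = $2487.34 thousand.

$2487.34 thousand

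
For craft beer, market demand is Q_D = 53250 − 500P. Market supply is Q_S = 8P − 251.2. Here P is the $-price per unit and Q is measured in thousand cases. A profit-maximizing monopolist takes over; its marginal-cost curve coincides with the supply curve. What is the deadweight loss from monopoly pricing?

$5.34 thousand

In inverse form: demand P = 106.5 − 0.002Q, supply P = 31.4 + 0.125Q.
Competitive equilibrium: 106.5 − 0.002Q = 31.4 + 0.125Q → Q* = 591.3386, P* = 105.3173.
Marginal revenue: MR = 106.5 − 0.004Q. Set MR = MC: 106.5 − 0.004Q = 31.4 + 0.125Q → Q_m = 582.1705.
Price P_m = 106.5 − 0.002·582.1705 = 105.3357; MC(Q_m) = 31.4 + 0.125·582.1705 = 104.1713.
Competitive Q* = 591.3386, so ΔQ = 9.1681; wedge = 105.3357 − 104.1713 = 1.1644.
The triangle = ½ × 9.1681 × 1.1644 = $5.34 thousand.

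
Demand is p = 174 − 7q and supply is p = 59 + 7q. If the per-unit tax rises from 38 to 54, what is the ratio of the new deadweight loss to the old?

Competitive equilibrium: 174 − 7q = 59 + 7q → q* = 8.2143, p* = 116.5.
For a per-unit tax t: Δq = t/14, so DWL = ½·t·(t/14) = t²/28.
At t = 38: DWL = 51.571. At t = 54: DWL = 104.143.
Ratio = (54/38)² = 2.019.

2.019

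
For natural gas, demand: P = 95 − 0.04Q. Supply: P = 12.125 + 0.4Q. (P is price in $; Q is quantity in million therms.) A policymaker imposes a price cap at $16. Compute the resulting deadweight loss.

$7022.64 million

Competitive equilibrium: 95 − 0.04Q = 12.125 + 0.4Q → Q* = 188.3523, P* = 87.4659.
At the ceiling P = 16, quantity supplied = (16 − 12.125)/0.4 = 9.6875.
Willingness to pay at Q' = 9.6875: 95 − 0.04·9.6875 = 94.6125.
ΔQ = 188.3523 − 9.6875 = 178.6648; wedge = 94.6125 − 16 = 78.6125.
The triangle = ½ × 178.6648 × 78.6125 = $7022.64 million.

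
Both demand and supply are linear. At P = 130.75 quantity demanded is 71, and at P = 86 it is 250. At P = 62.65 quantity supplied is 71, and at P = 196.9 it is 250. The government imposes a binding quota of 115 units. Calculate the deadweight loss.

Demand slope = (86 − 130.75)/(250 − 71) = −0.25, so P = 148.5 − 0.25Q.
Supply slope = (196.9 − 62.65)/(250 − 71) = 0.75, so P = 9.4 + 0.75Q.
Competitive equilibrium: 148.5 − 0.25Q = 9.4 + 0.75Q → Q* = 139.1, P* = 113.725.
At Q = 115: demand price = 148.5 − 0.25·115 = 119.75; supply price = 9.4 + 0.75·115 = 95.65.
ΔQ = 139.1 − 115 = 24.1; wedge = 119.75 − 95.65 = 24.1.
The triangle = ½ × 24.1 × 24.1 = 290.405.

290.405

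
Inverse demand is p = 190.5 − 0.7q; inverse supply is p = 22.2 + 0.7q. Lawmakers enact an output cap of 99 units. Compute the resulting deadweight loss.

315.03

Competitive equilibrium: 190.5 − 0.7q = 22.2 + 0.7q → q* = 120.2143, p* = 106.35.
At q = 99: demand price = 190.5 − 0.7·99 = 121.2; supply price = 22.2 + 0.7·99 = 91.5.
Δq = 120.2143 − 99 = 21.2143; wedge = 121.2 − 91.5 = 29.7.
Deadweight loss = ½ × 21.2143 × 29.7 = 315.03.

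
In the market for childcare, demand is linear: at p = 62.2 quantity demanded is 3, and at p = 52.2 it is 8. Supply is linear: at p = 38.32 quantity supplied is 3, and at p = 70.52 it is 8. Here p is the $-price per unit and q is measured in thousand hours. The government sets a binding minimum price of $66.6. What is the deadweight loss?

Demand slope = (52.2 − 62.2)/(8 − 3) = −2, so p = 68.2 − 2q.
Supply slope = (70.52 − 38.32)/(8 − 3) = 6.44, so p = 19 + 6.44q.
Competitive equilibrium: 68.2 − 2q = 19 + 6.44q → q* = 5.8294, p* = 56.5412.
At the floor p = 66.6, quantity demanded = (68.2 − 66.6)/2 = 0.8.
Sellers' marginal cost at q' = 0.8: 19 + 6.44·0.8 = 24.152.
Δq = 5.8294 − 0.8 = 5.0294; wedge = 66.6 − 24.152 = 42.448.
Deadweight loss = ½ × 5.0294 × 42.448 = $106.74 thousand.

$106.74 thousand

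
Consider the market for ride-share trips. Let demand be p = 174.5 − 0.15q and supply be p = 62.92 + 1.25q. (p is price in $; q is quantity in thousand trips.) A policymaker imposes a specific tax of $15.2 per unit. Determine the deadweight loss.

Competitive equilibrium: 174.5 − 0.15q = 62.92 + 1.25q → q* = 79.7, p* = 162.545.
With the tax, the buyer price exceeds the seller price by 15.2: (174.5 − 0.15q) − (62.92 + 1.25q) = 15.2 → q' = 68.8429.
Δq = 79.7 − 68.8429 = 10.8571; the wedge equals the tax, 15.2.
DWL = ½ × 10.8571 × 15.2 = $82.51 thousand.

$82.51 thousand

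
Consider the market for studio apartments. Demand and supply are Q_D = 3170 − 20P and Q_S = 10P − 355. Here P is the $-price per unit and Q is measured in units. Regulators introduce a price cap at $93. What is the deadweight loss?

In inverse form: demand P = 158.5 − 0.05Q, supply P = 35.5 + 0.1Q.
Competitive equilibrium: 158.5 − 0.05Q = 35.5 + 0.1Q → Q* = 820, P* = 117.5.
At the ceiling P = 93, quantity supplied = (93 − 35.5)/0.1 = 575.
Willingness to pay at Q' = 575: 158.5 − 0.05·575 = 129.75.
ΔQ = 820 − 575 = 245; wedge = 129.75 − 93 = 36.75.
Deadweight loss = ½ × 245 × 36.75 = $4501.875.

$4501.875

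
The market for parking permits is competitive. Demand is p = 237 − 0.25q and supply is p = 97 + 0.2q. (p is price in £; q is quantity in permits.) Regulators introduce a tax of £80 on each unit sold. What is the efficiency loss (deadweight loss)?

Competitive equilibrium: 237 − 0.25q = 97 + 0.2q → q* = 311.1111, p* = 159.2222.
With the tax, the buyer price exceeds the seller price by 80: (237 − 0.25q) − (97 + 0.2q) = 80 → q' = 133.3333.
Δq = 311.1111 − 133.3333 = 177.7778; the wedge equals the tax, 80.
The triangle = ½ × 177.7778 × 80 = £7111.11.

£7111.11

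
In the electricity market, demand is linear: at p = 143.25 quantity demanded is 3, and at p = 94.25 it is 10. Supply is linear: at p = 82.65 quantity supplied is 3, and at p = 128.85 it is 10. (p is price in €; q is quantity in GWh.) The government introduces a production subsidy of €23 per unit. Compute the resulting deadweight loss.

Demand slope = (94.25 − 143.25)/(10 − 3) = −7, so p = 164.25 − 7q.
Supply slope = (128.85 − 82.65)/(10 − 3) = 6.6, so p = 62.85 + 6.6q.
Competitive equilibrium: 164.25 − 7q = 62.85 + 6.6q → q* = 7.4559, p* = 112.0588.
The subsidy lowers effective supply by 23: p = 39.85 + 6.6q.
New quantity: 164.25 − 7q = 39.85 + 6.6q → q' = 9.1471.
Overproduction Δq = 9.1471 − 7.4559 = 1.6912; wedge = subsidy = 23.
Welfare loss = ½ × 1.6912 × 23 = €19.45.

€19.45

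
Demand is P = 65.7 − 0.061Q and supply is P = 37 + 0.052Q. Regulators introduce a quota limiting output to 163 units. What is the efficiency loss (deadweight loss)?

467.69

Competitive equilibrium: 65.7 − 0.061Q = 37 + 0.052Q → Q* = 253.9823, P* = 50.2071.
At Q = 163: demand price = 65.7 − 0.061·163 = 55.757; supply price = 37 + 0.052·163 = 45.476.
ΔQ = 253.9823 − 163 = 90.9823; wedge = 55.757 − 45.476 = 10.281.
DWL = ½ × 90.9823 × 10.281 = 467.69.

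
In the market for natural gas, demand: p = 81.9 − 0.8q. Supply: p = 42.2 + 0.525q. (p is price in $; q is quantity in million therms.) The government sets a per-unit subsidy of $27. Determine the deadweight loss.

Competitive equilibrium: 81.9 − 0.8q = 42.2 + 0.525q → q* = 29.9623, p* = 57.9302.
The subsidy lowers effective supply by 27: p = 15.2 + 0.525q.
New quantity: 81.9 − 0.8q = 15.2 + 0.525q → q' = 50.3396.
Overproduction Δq = 50.3396 − 29.9623 = 20.3773; wedge = subsidy = 27.
DWL = ½ × 20.3773 × 27 = $275.09 million.

$275.09 million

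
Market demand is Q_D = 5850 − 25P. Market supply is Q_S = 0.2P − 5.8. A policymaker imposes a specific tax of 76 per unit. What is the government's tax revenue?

1945.24

In inverse form: demand P = 234 − 0.04Q, supply P = 29 + 5Q.
Competitive equilibrium: 234 − 0.04Q = 29 + 5Q → Q* = 40.6746, P* = 232.373.
With the tax, the buyer price exceeds the seller price by 76: (234 − 0.04Q) − (29 + 5Q) = 76 → Q' = 25.5952.
Tax revenue = 76 × 25.5952 = 1945.24.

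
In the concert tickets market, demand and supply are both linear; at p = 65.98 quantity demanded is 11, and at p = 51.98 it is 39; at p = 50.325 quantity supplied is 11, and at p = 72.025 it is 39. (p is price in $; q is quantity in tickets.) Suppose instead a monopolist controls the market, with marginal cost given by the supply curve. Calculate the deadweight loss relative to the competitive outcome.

Demand slope = (51.98 − 65.98)/(39 − 11) = −0.5, so p = 71.48 − 0.5q.
Supply slope = (72.025 − 50.325)/(39 − 11) = 0.775, so p = 41.8 + 0.775q.
Competitive equilibrium: 71.48 − 0.5q = 41.8 + 0.775q → q* = 23.2784, p* = 59.8408.
Marginal revenue: MR = 71.48 − q. Set MR = MC: 71.48 − q = 41.8 + 0.775q → q_m = 16.7211.
Price p_m = 71.48 − 0.5·16.7211 = 63.1195; MC(q_m) = 41.8 + 0.775·16.7211 = 54.7589.
Competitive q* = 23.2784, so Δq = 6.5573; wedge = 63.1195 − 54.7589 = 8.3606.
The triangle = ½ × 6.5573 × 8.3606 = $27.41.

$27.41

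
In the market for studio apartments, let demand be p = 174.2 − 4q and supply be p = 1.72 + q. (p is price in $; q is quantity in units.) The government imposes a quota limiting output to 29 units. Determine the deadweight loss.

Competitive equilibrium: 174.2 − 4q = 1.72 + q → q* = 34.496, p* = 36.216.
At q = 29: demand price = 174.2 − 4·29 = 58.2; supply price = 1.72 + 1·29 = 30.72.
Δq = 34.496 − 29 = 5.496; wedge = 58.2 − 30.72 = 27.48.
Welfare loss = ½ × 5.496 × 27.48 = $75.52.

$75.52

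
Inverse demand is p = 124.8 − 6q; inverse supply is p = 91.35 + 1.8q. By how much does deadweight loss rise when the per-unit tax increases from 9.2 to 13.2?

5.74

Competitive equilibrium: 124.8 − 6q = 91.35 + 1.8q → q* = 4.2885, p* = 99.0692.
For a per-unit tax t: Δq = t/7.8, so DWL = ½·t·(t/7.8) = t²/15.6.
At t = 9.2: DWL = 5.426. At t = 13.2: DWL = 11.169.
Increase = 11.169 − 5.426 = 5.74.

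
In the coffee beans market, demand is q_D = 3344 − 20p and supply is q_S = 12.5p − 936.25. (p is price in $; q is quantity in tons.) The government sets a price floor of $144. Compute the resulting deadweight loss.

$3933.54

In inverse form: demand p = 167.2 − 0.05q, supply p = 74.9 + 0.08q.
Competitive equilibrium: 167.2 − 0.05q = 74.9 + 0.08q → q* = 710, p* = 131.7.
At the floor p = 144, quantity demanded = (167.2 − 144)/0.05 = 464.
Sellers' marginal cost at q' = 464: 74.9 + 0.08·464 = 112.02.
Δq = 710 − 464 = 246; wedge = 144 − 112.02 = 31.98.
Deadweight loss = ½ × 246 × 31.98 = $3933.54.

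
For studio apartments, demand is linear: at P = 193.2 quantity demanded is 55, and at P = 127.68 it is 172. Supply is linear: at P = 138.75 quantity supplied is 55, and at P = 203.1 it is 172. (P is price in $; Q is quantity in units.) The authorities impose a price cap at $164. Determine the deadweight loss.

$5.49

Demand slope = (127.68 − 193.2)/(172 − 55) = −0.56, so P = 224 − 0.56Q.
Supply slope = (203.1 − 138.75)/(172 − 55) = 0.55, so P = 108.5 + 0.55Q.
Competitive equilibrium: 224 − 0.56Q = 108.5 + 0.55Q → Q* = 104.0541, P* = 165.7297.
At the ceiling P = 164, quantity supplied = (164 − 108.5)/0.55 = 100.9091.
Willingness to pay at Q' = 100.9091: 224 − 0.56·100.9091 = 167.4909.
ΔQ = 104.0541 − 100.9091 = 3.145; wedge = 167.4909 − 164 = 3.4909.
Welfare loss = ½ × 3.145 × 3.4909 = $5.49.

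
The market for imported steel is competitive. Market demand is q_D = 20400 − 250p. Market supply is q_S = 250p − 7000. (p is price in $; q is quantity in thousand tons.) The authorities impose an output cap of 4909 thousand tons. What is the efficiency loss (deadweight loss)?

$12830.724 thousand

In inverse form: demand p = 81.6 − 0.004q, supply p = 28 + 0.004q.
Competitive equilibrium: 81.6 − 0.004q = 28 + 0.004q → q* = 6700, p* = 54.8.
At q = 4909: demand price = 81.6 − 0.004·4909 = 61.964; supply price = 28 + 0.004·4909 = 47.636.
Δq = 6700 − 4909 = 1791; wedge = 61.964 − 47.636 = 14.328.
Deadweight loss = ½ × 1791 × 14.328 = $12830.724 thousand.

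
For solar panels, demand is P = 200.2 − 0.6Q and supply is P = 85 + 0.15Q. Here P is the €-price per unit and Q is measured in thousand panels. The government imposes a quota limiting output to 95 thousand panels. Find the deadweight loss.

Competitive equilibrium: 200.2 − 0.6Q = 85 + 0.15Q → Q* = 153.6, P* = 108.04.
At Q = 95: demand price = 200.2 − 0.6·95 = 143.2; supply price = 85 + 0.15·95 = 99.25.
ΔQ = 153.6 − 95 = 58.6; wedge = 143.2 − 99.25 = 43.95.
The triangle = ½ × 58.6 × 43.95 = €1287.735 thousand.

€1287.735 thousand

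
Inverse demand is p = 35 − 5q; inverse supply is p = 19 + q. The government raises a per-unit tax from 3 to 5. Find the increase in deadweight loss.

Competitive equilibrium: 35 − 5q = 19 + q → q* = 2.6667, p* = 21.6667.
For a per-unit tax t: Δq = t/6, so DWL = ½·t·(t/6) = t²/12.
At t = 3: DWL = 0.75. At t = 5: DWL = 2.083.
Increase = 2.083 − 0.75 = 1.33.

1.33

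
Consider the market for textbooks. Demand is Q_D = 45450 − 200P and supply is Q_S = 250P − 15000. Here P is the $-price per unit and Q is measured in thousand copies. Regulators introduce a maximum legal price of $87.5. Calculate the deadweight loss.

In inverse form: demand P = 227.25 − 0.005Q, supply P = 60 + 0.004Q.
Competitive equilibrium: 227.25 − 0.005Q = 60 + 0.004Q → Q* = 18583.3333, P* = 134.3333.
At the ceiling P = 87.5, quantity supplied = (87.5 − 60)/0.004 = 6875.
Willingness to pay at Q' = 6875: 227.25 − 0.005·6875 = 192.875.
ΔQ = 18583.3333 − 6875 = 11708.3333; wedge = 192.875 − 87.5 = 105.375.
Welfare loss = ½ × 11708.3333 × 105.375 = $616882.81 thousand.

$616882.81 thousand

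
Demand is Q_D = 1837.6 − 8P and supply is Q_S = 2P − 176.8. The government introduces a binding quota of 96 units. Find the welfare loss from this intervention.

In inverse form: demand P = 229.7 − 0.125Q, supply P = 88.4 + 0.5Q.
Competitive equilibrium: 229.7 − 0.125Q = 88.4 + 0.5Q → Q* = 226.08, P* = 201.44.
At Q = 96: demand price = 229.7 − 0.125·96 = 217.7; supply price = 88.4 + 0.5·96 = 136.4.
ΔQ = 226.08 − 96 = 130.08; wedge = 217.7 − 136.4 = 81.3.
Deadweight loss = ½ × 130.08 × 81.3 = 5287.752.

5287.752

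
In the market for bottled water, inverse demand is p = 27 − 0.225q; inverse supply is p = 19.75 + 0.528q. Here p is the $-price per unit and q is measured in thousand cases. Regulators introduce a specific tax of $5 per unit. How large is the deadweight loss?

Competitive equilibrium: 27 − 0.225q = 19.75 + 0.528q → q* = 9.6282, p* = 24.8337.
With the tax, the buyer price exceeds the seller price by 5: (27 − 0.225q) − (19.75 + 0.528q) = 5 → q' = 2.988.
Δq = 9.6282 − 2.988 = 6.6402; the wedge equals the tax, 5.
Welfare loss = ½ × 6.6402 × 5 = $16.60 thousand.

$16.60 thousand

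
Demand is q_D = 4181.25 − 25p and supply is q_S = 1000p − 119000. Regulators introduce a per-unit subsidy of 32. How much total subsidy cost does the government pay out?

In inverse form: demand p = 167.25 − 0.04q, supply p = 119 + 0.001q.
Competitive equilibrium: 167.25 − 0.04q = 119 + 0.001q → q* = 1176.8293, p* = 120.1768.
The subsidy lowers effective supply by 32: p = 87 + 0.001q.
New quantity: 167.25 − 0.04q = 87 + 0.001q → q' = 1957.3171.
Total subsidy cost = 32 × 1957.3171 = 62634.15.

62634.15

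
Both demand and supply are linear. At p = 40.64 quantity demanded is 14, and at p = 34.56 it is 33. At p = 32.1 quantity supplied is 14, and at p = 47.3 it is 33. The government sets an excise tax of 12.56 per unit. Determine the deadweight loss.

Demand slope = (34.56 − 40.64)/(33 − 14) = −0.32, so p = 45.12 − 0.32q.
Supply slope = (47.3 − 32.1)/(33 − 14) = 0.8, so p = 20.9 + 0.8q.
Competitive equilibrium: 45.12 − 0.32q = 20.9 + 0.8q → q* = 21.625, p* = 38.2.
With the tax, the buyer price exceeds the seller price by 12.56: (45.12 − 0.32q) − (20.9 + 0.8q) = 12.56 → q' = 10.4107.
Δq = 21.625 − 10.4107 = 11.2143; the wedge equals the tax, 12.56.
DWL = ½ × 11.2143 × 12.56 = 70.43.

70.43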